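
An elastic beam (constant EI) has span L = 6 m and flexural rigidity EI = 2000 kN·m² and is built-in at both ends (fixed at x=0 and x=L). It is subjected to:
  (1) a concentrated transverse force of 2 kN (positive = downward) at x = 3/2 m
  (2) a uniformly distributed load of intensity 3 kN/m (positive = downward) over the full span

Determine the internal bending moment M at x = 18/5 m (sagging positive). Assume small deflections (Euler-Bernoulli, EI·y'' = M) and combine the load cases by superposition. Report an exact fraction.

M(18/5) = 1659/400 kN·m

Load 1 — point force P=2 kN at a=3/2 m (b=L-a=9/2):
  M_1 = Pa²(a+3b)(L-x)/L³ - Pa²b/L²  [x>a] = 2·(3/2)²·((3/2)+3·(9/2))·(6-(18/5))/6³ - 2·(3/2)²·(9/2)/6² = 3/16 kN·m
Load 2 — uniform load w=3 kN/m over full span:
  M_2 = wLx/2 - wL²/12 - wx²/2 = 3·6·(18/5)/2 - 3·6²/12 - 3·(18/5)²/2 = 99/25 kN·m
Superposition: M = Σ M_i = 1659/400 kN·m ≈ 4.147500 kN·m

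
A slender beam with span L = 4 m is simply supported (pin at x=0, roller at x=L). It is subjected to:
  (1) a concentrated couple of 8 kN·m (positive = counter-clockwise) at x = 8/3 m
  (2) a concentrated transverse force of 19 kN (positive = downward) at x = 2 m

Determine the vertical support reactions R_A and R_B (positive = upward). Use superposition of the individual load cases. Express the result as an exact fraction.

Load 1 — applied couple M₀=8 kN·m at a=8/3 m (b=L-a=4/3):
  R_A = M₀/L = 8/4 = 2 kN
  R_B = -M₀/L = -8/4 = -2 kN
Load 2 — point force P=19 kN at a=2 m (b=L-a=2):
  R_A = Pb/L = 19·2/4 = 19/2 kN
  R_B = Pa/L = 19·2/4 = 19/2 kN
Superposition: R_A = 23/2 kN, R_B = 15/2 kN

R_A = 23/2 kN, R_B = 15/2 kN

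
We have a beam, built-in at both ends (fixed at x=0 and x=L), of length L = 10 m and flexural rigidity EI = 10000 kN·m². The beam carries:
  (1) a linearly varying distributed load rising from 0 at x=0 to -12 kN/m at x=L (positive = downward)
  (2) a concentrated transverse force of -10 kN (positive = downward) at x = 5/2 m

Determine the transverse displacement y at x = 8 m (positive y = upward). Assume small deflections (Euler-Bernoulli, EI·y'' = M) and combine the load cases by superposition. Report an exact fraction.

Load 1 — triangular load w₀=-12 kN/m (0→w₀ over full span):
  y_1 = -w₀x²(L-x)²(x+2L)/(120LEI) = -(-12)·8²·(10-8)²·(8+2·10)/(120·10·10000) = 112/15625 m
Load 2 — point force P=-10 kN at a=5/2 m (b=L-a=15/2):
  y_2 = -Pa²(L-x)²(3bL-(3b+a)(L-x))/(6L³EI)  [x>a] = -(-10)·(5/2)²·(10-8)²·(3·(15/2)·10-(3·(15/2)+(5/2))·(10-8))/(6·10³·10000) = 7/9600 m
Superposition: y = Σ y_i = 47383/6000000 m ≈ 0.007897 m

y(8) = 47383/6000000 m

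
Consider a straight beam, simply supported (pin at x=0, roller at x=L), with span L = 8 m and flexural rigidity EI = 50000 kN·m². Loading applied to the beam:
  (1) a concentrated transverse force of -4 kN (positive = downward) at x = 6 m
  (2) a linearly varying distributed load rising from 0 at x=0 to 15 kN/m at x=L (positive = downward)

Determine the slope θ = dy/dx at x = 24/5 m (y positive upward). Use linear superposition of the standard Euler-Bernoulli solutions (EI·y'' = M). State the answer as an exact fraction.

Load 1 — point force P=-4 kN at a=6 m (b=L-a=2):
  θ_1 = -Pb(L²-b²-3x²)/(6LEI)  [x≤a] = -(-4)·2·(8²-2²-3·(24/5)²)/(6·8·50000) = -19/625000 rad
Load 2 — triangular load w₀=15 kN/m (0→w₀ over full span):
  θ_2 = -w₀(7L⁴-30L²x²+15x⁴)/(360LEI) = -15·(7·8⁴-30·8²·(24/5)²+15·(24/5)⁴)/(360·8·50000) = 928/1171875 rad
Superposition: θ = Σ θ_i = 7139/9375000 rad ≈ 0.000761 rad

θ(24/5) = 7139/9375000 rad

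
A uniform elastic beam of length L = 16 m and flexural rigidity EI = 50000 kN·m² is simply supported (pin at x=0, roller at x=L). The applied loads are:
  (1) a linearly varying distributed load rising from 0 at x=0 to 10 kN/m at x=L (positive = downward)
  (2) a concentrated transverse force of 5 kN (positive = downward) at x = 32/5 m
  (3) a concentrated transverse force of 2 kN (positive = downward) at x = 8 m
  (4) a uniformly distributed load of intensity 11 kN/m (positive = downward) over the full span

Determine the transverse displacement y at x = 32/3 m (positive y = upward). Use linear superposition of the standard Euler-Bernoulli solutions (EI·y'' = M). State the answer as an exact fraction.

y(32/3) = -14188256/56953125 m

Load 1 — triangular load w₀=10 kN/m (0→w₀ over full span):
  y_1 = -w₀x(7L⁴-10L²x²+3x⁴)/(360LEI) = -10·(32/3)·(7·16⁴-10·16²·(32/3)²+3·(32/3)⁴)/(360·16·50000) = -34816/455625 m
Load 2 — point force P=5 kN at a=32/5 m (b=L-a=48/5):
  y_2 = -Pa(L-x)(2Lx-a²-x²)/(6LEI)  [x>a] = -5·(32/5)·(16-(32/3))·(2·16·(32/3)-(32/5)²-(32/3)²)/(6·16·50000) = -41984/6328125 m
Load 3 — point force P=2 kN at a=8 m (b=L-a=8):
  y_3 = -Pa(L-x)(2Lx-a²-x²)/(6LEI)  [x>a] = -2·8·(16-(32/3))·(2·16·(32/3)-8²-(32/3)²)/(6·16·50000) = -736/253125 m
Load 4 — uniform load w=11 kN/m over full span:
  y_4 = -wx(L³-2Lx²+x³)/(24EI) = -11·(32/3)·(16³-2·16·(32/3)²+(32/3)³)/(24·50000) = -123904/759375 m
Superposition: y = Σ y_i = -14188256/56953125 m ≈ -0.249122 m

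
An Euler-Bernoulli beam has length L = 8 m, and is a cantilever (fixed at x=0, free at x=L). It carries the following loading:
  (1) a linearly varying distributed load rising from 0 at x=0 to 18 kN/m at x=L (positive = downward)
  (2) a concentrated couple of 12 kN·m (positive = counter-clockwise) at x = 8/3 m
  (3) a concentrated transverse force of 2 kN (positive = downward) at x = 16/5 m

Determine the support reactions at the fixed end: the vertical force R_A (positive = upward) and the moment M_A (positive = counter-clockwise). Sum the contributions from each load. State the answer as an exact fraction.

Load 1 — triangular load w₀=18 kN/m (0→w₀ over full span):
  R_A = w₀L/2 = 18·8/2 = 72 kN
  M_A = w₀L²/3 = 18·8²/3 = 384 kN·m
Load 2 — applied couple M₀=12 kN·m at a=8/3 m (b=L-a=16/3):
  R_A = 0 kN
  M_A = -M₀ = -12 kN·m
Load 3 — point force P=2 kN at a=16/5 m (b=L-a=24/5):
  R_A = P = 2 kN
  M_A = Pa = 2·(16/5) = 32/5 kN·m
Superposition: R_A = 74 kN, M_A = 1892/5 kN·m

R_A = 74 kN, M_A = 1892/5 kN·m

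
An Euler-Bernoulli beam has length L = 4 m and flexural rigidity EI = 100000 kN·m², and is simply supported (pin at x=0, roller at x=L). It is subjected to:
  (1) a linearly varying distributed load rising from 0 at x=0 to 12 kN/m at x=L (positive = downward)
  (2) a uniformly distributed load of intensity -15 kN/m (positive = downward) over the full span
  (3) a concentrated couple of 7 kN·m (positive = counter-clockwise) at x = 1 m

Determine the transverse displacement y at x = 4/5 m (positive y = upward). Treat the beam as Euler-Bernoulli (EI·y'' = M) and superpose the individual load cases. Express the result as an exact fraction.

y(4/5) = 660619/3125000000 m

Load 1 — triangular load w₀=12 kN/m (0→w₀ over full span):
  y_1 = -w₀x(7L⁴-10L²x²+3x⁴)/(360LEI) = -12·(4/5)·(7·4⁴-10·4²·(4/5)²+3·(4/5)⁴)/(360·4·100000) = -5504/48828125 m
Load 2 — uniform load w=-15 kN/m over full span:
  y_2 = -wx(L³-2Lx²+x³)/(24EI) = -(-15)·(4/5)·(4³-2·4·(4/5)²+(4/5)³)/(24·100000) = 116/390625 m
Load 3 — applied couple M₀=7 kN·m at a=1 m (b=L-a=3):
  y_3 = (M₀x³/(6L)+C₁x)/EI  [x≤a] with C₁=M₀(3b²-L²)/(6L)=77/24 = (7·(4/5)³/(6·4)+(77/24)·(4/5))/100000 = 679/25000000 m
Superposition: y = Σ y_i = 660619/3125000000 m ≈ 0.000211 m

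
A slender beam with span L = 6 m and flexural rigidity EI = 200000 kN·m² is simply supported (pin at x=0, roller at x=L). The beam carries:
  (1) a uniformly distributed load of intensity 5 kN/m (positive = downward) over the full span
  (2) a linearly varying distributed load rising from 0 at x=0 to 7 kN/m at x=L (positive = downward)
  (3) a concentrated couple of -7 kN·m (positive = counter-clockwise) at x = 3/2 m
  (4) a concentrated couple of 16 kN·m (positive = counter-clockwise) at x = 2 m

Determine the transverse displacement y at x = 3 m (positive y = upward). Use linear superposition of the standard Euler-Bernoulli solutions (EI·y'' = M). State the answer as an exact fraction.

y(3) = -541/800000 m

Load 1 — uniform load w=5 kN/m over full span:
  y_1 = -wx(L³-2Lx²+x³)/(24EI) = -5·3·(6³-2·6·3²+3³)/(24·200000) = -27/64000 m
Load 2 — triangular load w₀=7 kN/m (0→w₀ over full span):
  y_2 = -w₀x(7L⁴-10L²x²+3x⁴)/(360LEI) = -7·3·(7·6⁴-10·6²·3²+3·3⁴)/(360·6·200000) = -189/640000 m
Load 3 — applied couple M₀=-7 kN·m at a=3/2 m (b=L-a=9/2):
  y_3 = (M₀x³/(6L)-M₀(x-a)²/2+C₁x)/EI  [x>a] with C₁=M₀(3b²-L²)/(6L)=-77/16 = ((-7)·3³/(6·6)-(-7)·(3-(3/2))²/2+(-77/16)·3)/200000 = -189/3200000 m
Load 4 — applied couple M₀=16 kN·m at a=2 m (b=L-a=4):
  y_4 = (M₀x³/(6L)-M₀(x-a)²/2+C₁x)/EI  [x>a] with C₁=M₀(3b²-L²)/(6L)=16/3 = (16·3³/(6·6)-16·(3-2)²/2+(16/3)·3)/200000 = 1/10000 m
Superposition: y = Σ y_i = -541/800000 m ≈ -0.000676 m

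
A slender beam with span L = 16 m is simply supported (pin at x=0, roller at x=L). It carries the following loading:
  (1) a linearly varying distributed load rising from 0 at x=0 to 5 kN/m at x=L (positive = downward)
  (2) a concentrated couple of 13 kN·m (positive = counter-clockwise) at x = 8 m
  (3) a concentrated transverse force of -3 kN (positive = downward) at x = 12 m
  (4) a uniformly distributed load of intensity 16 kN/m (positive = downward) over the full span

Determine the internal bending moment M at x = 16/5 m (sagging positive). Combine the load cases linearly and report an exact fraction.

M(16/5) = 9221/25 kN·m

Load 1 — triangular load w₀=5 kN/m (0→w₀ over full span):
  M_1 = w₀Lx/6 - w₀x³/(6L) = 5·16·(16/5)/6 - 5·(16/5)³/(6·16) = 1024/25 kN·m
Load 2 — applied couple M₀=13 kN·m at a=8 m (b=L-a=8):
  M_2 = M₀x/L  [x≤a] = 13·(16/5)/16 = 13/5 kN·m
Load 3 — point force P=-3 kN at a=12 m (b=L-a=4):
  M_3 = Pbx/L  [x≤a] = (-3)·4·(16/5)/16 = -12/5 kN·m
Load 4 — uniform load w=16 kN/m over full span:
  M_4 = wx(L-x)/2 = 16·(16/5)·(16-(16/5))/2 = 8192/25 kN·m
Superposition: M = Σ M_i = 9221/25 kN·m ≈ 368.840000 kN·m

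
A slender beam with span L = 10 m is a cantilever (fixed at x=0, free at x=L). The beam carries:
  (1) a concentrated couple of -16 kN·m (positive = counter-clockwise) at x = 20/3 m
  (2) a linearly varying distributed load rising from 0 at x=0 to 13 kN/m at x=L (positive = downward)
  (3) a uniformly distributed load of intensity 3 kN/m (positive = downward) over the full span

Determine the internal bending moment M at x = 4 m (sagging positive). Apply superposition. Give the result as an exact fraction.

M(4) = -1286/5 kN·m

Load 1 — applied couple M₀=-16 kN·m at a=20/3 m (b=L-a=10/3):
  M_1 = M₀  [x≤a] = (-16) = -16 kN·m
Load 2 — triangular load w₀=13 kN/m (0→w₀ over full span):
  M_2 = w₀Lx/2 - w₀L²/3 - w₀x³/(6L) = 13·10·4/2 - 13·10²/3 - 13·4³/(6·10) = -936/5 kN·m
Load 3 — uniform load w=3 kN/m over full span:
  M_3 = -w(L-x)²/2 = -3·(10-4)²/2 = -54 kN·m
Superposition: M = Σ M_i = -1286/5 kN·m ≈ -257.200000 kN·m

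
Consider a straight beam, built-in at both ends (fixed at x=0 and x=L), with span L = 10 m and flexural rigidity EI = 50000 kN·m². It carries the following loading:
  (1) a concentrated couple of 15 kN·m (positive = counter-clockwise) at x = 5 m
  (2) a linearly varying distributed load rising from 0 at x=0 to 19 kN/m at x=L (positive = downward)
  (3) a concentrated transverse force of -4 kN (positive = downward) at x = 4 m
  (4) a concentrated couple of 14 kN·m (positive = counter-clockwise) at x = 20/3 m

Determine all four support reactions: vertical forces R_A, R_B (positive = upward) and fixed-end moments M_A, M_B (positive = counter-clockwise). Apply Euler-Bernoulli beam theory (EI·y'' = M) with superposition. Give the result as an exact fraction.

Load 1 — applied couple M₀=15 kN·m at a=5 m (b=L-a=5):
  R_A = 6M₀ab/L³ = 6·15·5·5/10³ = 9/4 kN
  M_A = M₀b(2a-b)/L² = 15·5·(2·5-5)/10² = 15/4 kN·m
  R_B = -6M₀ab/L³ = -6·15·5·5/10³ = -9/4 kN
  M_B = M₀a(2b-a)/L² = 15·5·(2·5-5)/10² = 15/4 kN·m
Load 2 — triangular load w₀=19 kN/m (0→w₀ over full span):
  R_A = 3w₀L/20 = 3·19·10/20 = 57/2 kN
  M_A = w₀L²/30 = 19·10²/30 = 190/3 kN·m
  R_B = 7w₀L/20 = 7·19·10/20 = 133/2 kN
  M_B = -w₀L²/20 = -19·10²/20 = -95 kN·m
Load 3 — point force P=-4 kN at a=4 m (b=L-a=6):
  R_A = Pb²(3a+b)/L³ = (-4)·6²·(3·4+6)/10³ = -324/125 kN
  M_A = Pab²/L² = (-4)·4·6²/10² = -144/25 kN·m
  R_B = Pa²(a+3b)/L³ = (-4)·4²·(4+3·6)/10³ = -176/125 kN
  M_B = -Pa²b/L² = -(-4)·4²·6/10² = 96/25 kN·m
Load 4 — applied couple M₀=14 kN·m at a=20/3 m (b=L-a=10/3):
  R_A = 6M₀ab/L³ = 6·14·(20/3)·(10/3)/10³ = 28/15 kN
  M_A = M₀b(2a-b)/L² = 14·(10/3)·(2·(20/3)-(10/3))/10² = 14/3 kN·m
  R_B = -6M₀ab/L³ = -6·14·(20/3)·(10/3)/10³ = -28/15 kN
  M_B = M₀a(2b-a)/L² = 14·(20/3)·(2·(10/3)-(20/3))/10² = 0 kN·m
Superposition: R_A = 45037/1500 kN, M_A = 6599/100 kN·m, R_B = 91463/1500 kN, M_B = -8741/100 kN·m

R_A = 45037/1500 kN, M_A = 6599/100 kN·m, R_B = 91463/1500 kN, M_B = -8741/100 kN·m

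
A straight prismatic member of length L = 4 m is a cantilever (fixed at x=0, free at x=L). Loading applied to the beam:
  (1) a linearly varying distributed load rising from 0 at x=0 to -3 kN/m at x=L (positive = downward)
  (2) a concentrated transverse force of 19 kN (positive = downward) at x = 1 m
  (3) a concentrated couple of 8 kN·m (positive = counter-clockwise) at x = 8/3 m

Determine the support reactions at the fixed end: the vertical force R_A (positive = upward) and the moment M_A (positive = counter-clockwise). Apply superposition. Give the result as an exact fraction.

Load 1 — triangular load w₀=-3 kN/m (0→w₀ over full span):
  R_A = w₀L/2 = (-3)·4/2 = -6 kN
  M_A = w₀L²/3 = (-3)·4²/3 = -16 kN·m
Load 2 — point force P=19 kN at a=1 m (b=L-a=3):
  R_A = P = 19 kN
  M_A = Pa = 19·1 = 19 kN·m
Load 3 — applied couple M₀=8 kN·m at a=8/3 m (b=L-a=4/3):
  R_A = 0 kN
  M_A = -M₀ = -8 kN·m
Superposition: R_A = 13 kN, M_A = -5 kN·m

R_A = 13 kN, M_A = -5 kN·m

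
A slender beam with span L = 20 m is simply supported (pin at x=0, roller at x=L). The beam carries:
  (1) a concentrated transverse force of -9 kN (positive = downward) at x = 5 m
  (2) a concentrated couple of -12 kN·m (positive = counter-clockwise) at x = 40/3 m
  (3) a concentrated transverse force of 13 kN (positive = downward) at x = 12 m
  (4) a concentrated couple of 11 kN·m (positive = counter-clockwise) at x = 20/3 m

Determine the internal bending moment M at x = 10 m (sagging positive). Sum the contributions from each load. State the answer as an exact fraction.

Load 1 — point force P=-9 kN at a=5 m (b=L-a=15):
  M_1 = Pa(L-x)/L  [x>a] = (-9)·5·(20-10)/20 = -45/2 kN·m
Load 2 — applied couple M₀=-12 kN·m at a=40/3 m (b=L-a=20/3):
  M_2 = M₀x/L  [x≤a] = (-12)·10/20 = -6 kN·m
Load 3 — point force P=13 kN at a=12 m (b=L-a=8):
  M_3 = Pbx/L  [x≤a] = 13·8·10/20 = 52 kN·m
Load 4 — applied couple M₀=11 kN·m at a=20/3 m (b=L-a=40/3):
  M_4 = M₀x/L - M₀  [x>a] = 11·10/20 - 11 = -11/2 kN·m
Superposition: M = Σ M_i = 18 kN·m ≈ 18.000000 kN·m

M(10) = 18 kN·m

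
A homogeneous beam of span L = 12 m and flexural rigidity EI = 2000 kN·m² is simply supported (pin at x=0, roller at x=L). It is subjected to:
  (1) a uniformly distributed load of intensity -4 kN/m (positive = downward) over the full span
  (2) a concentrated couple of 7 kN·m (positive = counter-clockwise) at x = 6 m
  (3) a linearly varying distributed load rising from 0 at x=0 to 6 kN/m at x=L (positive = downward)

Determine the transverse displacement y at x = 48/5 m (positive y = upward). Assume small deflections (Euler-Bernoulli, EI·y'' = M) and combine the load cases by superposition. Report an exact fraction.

y(48/5) = 1116117/15625000 m

Load 1 — uniform load w=-4 kN/m over full span:
  y_1 = -wx(L³-2Lx²+x³)/(24EI) = -(-4)·(48/5)·(12³-2·12·(48/5)²+(48/5)³)/(24·2000) = 25056/78125 m
Load 2 — applied couple M₀=7 kN·m at a=6 m (b=L-a=6):
  y_2 = (M₀x³/(6L)-M₀(x-a)²/2+C₁x)/EI  [x>a] with C₁=M₀(3b²-L²)/(6L)=-7/2 = (7·(48/5)³/(6·12)-7·((48/5)-6)²/2+(-7/2)·(48/5))/2000 = 441/125000 m
Load 3 — triangular load w₀=6 kN/m (0→w₀ over full span):
  y_3 = -w₀x(7L⁴-10L²x²+3x⁴)/(360LEI) = -6·(48/5)·(7·12⁴-10·12²·(48/5)²+3·(48/5)⁴)/(360·12·2000) = -493776/1953125 m
Superposition: y = Σ y_i = 1116117/15625000 m ≈ 0.071431 m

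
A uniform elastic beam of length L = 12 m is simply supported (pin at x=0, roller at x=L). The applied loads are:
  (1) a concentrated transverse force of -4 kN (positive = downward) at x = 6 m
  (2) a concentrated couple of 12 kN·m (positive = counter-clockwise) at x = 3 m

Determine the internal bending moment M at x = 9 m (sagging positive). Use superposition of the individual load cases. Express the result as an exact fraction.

Load 1 — point force P=-4 kN at a=6 m (b=L-a=6):
  M_1 = Pa(L-x)/L  [x>a] = (-4)·6·(12-9)/12 = -6 kN·m
Load 2 — applied couple M₀=12 kN·m at a=3 m (b=L-a=9):
  M_2 = M₀x/L - M₀  [x>a] = 12·9/12 - 12 = -3 kN·m
Superposition: M = Σ M_i = -9 kN·m ≈ -9.000000 kN·m

M(9) = -9 kN·m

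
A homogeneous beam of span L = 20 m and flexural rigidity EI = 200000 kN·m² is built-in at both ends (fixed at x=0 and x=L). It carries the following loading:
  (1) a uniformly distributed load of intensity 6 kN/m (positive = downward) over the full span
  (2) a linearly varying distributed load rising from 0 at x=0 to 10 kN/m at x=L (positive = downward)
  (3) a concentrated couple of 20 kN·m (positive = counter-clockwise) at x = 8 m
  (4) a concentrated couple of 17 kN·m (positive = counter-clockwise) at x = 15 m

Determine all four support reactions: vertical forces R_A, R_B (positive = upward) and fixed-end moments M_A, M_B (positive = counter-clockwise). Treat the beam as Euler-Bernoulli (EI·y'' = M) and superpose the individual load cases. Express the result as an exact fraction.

Load 1 — uniform load w=6 kN/m over full span:
  R_A = wL/2 = 6·20/2 = 60 kN
  M_A = wL²/12 = 6·20²/12 = 200 kN·m
  R_B = wL/2 = 6·20/2 = 60 kN
  M_B = -wL²/12 = -6·20²/12 = -200 kN·m
Load 2 — triangular load w₀=10 kN/m (0→w₀ over full span):
  R_A = 3w₀L/20 = 3·10·20/20 = 30 kN
  M_A = w₀L²/30 = 10·20²/30 = 400/3 kN·m
  R_B = 7w₀L/20 = 7·10·20/20 = 70 kN
  M_B = -w₀L²/20 = -10·20²/20 = -200 kN·m
Load 3 — applied couple M₀=20 kN·m at a=8 m (b=L-a=12):
  R_A = 6M₀ab/L³ = 6·20·8·12/20³ = 36/25 kN
  M_A = M₀b(2a-b)/L² = 20·12·(2·8-12)/20² = 12/5 kN·m
  R_B = -6M₀ab/L³ = -6·20·8·12/20³ = -36/25 kN
  M_B = M₀a(2b-a)/L² = 20·8·(2·12-8)/20² = 32/5 kN·m
Load 4 — applied couple M₀=17 kN·m at a=15 m (b=L-a=5):
  R_A = 6M₀ab/L³ = 6·17·15·5/20³ = 153/160 kN
  M_A = M₀b(2a-b)/L² = 17·5·(2·15-5)/20² = 85/16 kN·m
  R_B = -6M₀ab/L³ = -6·17·15·5/20³ = -153/160 kN
  M_B = M₀a(2b-a)/L² = 17·15·(2·5-15)/20² = -51/16 kN·m
Superposition: R_A = 73917/800 kN, M_A = 81851/240 kN·m, R_B = 102083/800 kN, M_B = -31743/80 kN·m

R_A = 73917/800 kN, M_A = 81851/240 kN·m, R_B = 102083/800 kN, M_B = -31743/80 kN·m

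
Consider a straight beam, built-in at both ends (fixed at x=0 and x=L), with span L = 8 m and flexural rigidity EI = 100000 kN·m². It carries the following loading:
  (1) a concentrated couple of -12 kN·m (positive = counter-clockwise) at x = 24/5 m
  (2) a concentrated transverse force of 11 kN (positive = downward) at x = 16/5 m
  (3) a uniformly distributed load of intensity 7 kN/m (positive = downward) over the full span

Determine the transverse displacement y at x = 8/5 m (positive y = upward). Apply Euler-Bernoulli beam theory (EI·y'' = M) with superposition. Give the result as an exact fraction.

y(8/5) = -56392/146484375 m

Load 1 — applied couple M₀=-12 kN·m at a=24/5 m (b=L-a=16/5):
  y_1 = (R_Ax³/6 - M_Ax²/2)/EI  [x≤a] with R_A=-54/25, M_A=-96/25 = ((-54/25)·(8/5)³/6 - (-96/25)·(8/5)²/2)/100000 = 336/9765625 m
Load 2 — point force P=11 kN at a=16/5 m (b=L-a=24/5):
  y_2 = -Pb²x²(3aL-(3a+b)x)/(6L³EI)  [x≤a] = -11·(24/5)²·(8/5)²·(3·(16/5)·8-(3·(16/5)+(24/5))·(8/5))/(6·8³·100000) = -5544/48828125 m
Load 3 — uniform load w=7 kN/m over full span:
  y_3 = -wx²(L-x)²/(24EI) = -7·(8/5)²·(8-(8/5))²/(24·100000) = -1792/5859375 m
Superposition: y = Σ y_i = -56392/146484375 m ≈ -0.000385 m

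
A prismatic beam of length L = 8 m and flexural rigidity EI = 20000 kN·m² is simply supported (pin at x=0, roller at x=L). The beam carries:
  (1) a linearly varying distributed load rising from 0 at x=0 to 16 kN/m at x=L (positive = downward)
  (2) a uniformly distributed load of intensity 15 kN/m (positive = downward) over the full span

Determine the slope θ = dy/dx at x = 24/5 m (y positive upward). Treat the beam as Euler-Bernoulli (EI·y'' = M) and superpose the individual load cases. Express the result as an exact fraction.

θ(24/5) = 24074/3515625 rad

Load 1 — triangular load w₀=16 kN/m (0→w₀ over full span):
  θ_1 = -w₀(7L⁴-30L²x²+15x⁴)/(360LEI) = -16·(7·8⁴-30·8²·(24/5)²+15·(24/5)⁴)/(360·8·20000) = 7424/3515625 rad
Load 2 — uniform load w=15 kN/m over full span:
  θ_2 = -w(L³-6Lx²+4x³)/(24EI) = -15·(8³-6·8·(24/5)²+4·(24/5)³)/(24·20000) = 74/15625 rad
Superposition: θ = Σ θ_i = 24074/3515625 rad ≈ 0.006848 rad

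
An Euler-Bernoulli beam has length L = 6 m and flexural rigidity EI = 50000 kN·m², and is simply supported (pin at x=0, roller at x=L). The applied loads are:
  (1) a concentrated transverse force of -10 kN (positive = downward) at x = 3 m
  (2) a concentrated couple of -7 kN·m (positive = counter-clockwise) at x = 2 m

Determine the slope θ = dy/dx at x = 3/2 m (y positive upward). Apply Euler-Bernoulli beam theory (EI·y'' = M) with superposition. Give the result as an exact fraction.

Load 1 — point force P=-10 kN at a=3 m (b=L-a=3):
  θ_1 = -Pb(L²-b²-3x²)/(6LEI)  [x≤a] = -(-10)·3·(6²-3²-3·(3/2)²)/(6·6·50000) = 27/80000 rad
Load 2 — applied couple M₀=-7 kN·m at a=2 m (b=L-a=4):
  θ_2 = (M₀x²/(2L)+C₁)/EI  [x≤a] with C₁=M₀(3b²-L²)/(6L)=-7/3 = ((-7)·(3/2)²/(2·6)+(-7/3))/50000 = -7/96000 rad
Superposition: θ = Σ θ_i = 127/480000 rad ≈ 0.000265 rad

θ(3/2) = 127/480000 rad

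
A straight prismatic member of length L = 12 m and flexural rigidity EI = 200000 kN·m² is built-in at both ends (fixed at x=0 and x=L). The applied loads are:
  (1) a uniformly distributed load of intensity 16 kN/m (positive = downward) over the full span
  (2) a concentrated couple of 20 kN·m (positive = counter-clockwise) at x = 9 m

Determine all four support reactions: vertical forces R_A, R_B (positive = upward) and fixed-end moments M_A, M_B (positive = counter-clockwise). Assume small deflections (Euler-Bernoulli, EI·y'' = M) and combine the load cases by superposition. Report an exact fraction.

R_A = 783/8 kN, M_A = 793/4 kN·m, R_B = 753/8 kN, M_B = -783/4 kN·m

Load 1 — uniform load w=16 kN/m over full span:
  R_A = wL/2 = 16·12/2 = 96 kN
  M_A = wL²/12 = 16·12²/12 = 192 kN·m
  R_B = wL/2 = 16·12/2 = 96 kN
  M_B = -wL²/12 = -16·12²/12 = -192 kN·m
Load 2 — applied couple M₀=20 kN·m at a=9 m (b=L-a=3):
  R_A = 6M₀ab/L³ = 6·20·9·3/12³ = 15/8 kN
  M_A = M₀b(2a-b)/L² = 20·3·(2·9-3)/12² = 25/4 kN·m
  R_B = -6M₀ab/L³ = -6·20·9·3/12³ = -15/8 kN
  M_B = M₀a(2b-a)/L² = 20·9·(2·3-9)/12² = -15/4 kN·m
Superposition: R_A = 783/8 kN, M_A = 793/4 kN·m, R_B = 753/8 kN, M_B = -783/4 kN·m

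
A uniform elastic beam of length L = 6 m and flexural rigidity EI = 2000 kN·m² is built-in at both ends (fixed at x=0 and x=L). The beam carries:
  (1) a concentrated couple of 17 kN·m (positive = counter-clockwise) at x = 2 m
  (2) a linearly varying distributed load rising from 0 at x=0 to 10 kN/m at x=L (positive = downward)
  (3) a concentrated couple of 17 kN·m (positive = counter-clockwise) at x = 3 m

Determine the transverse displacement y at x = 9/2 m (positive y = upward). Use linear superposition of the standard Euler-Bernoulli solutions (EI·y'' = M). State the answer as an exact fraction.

Load 1 — applied couple M₀=17 kN·m at a=2 m (b=L-a=4):
  y_1 = (R_Ax³/6 - M_Ax²/2 - M₀(x-a)²/2)/EI  [x>a] with R_A=34/9, M_A=0 = ((34/9)·(9/2)³/6 - 0·(9/2)²/2 - 17·((9/2)-2)²/2)/2000 = 17/8000 m
Load 2 — triangular load w₀=10 kN/m (0→w₀ over full span):
  y_2 = -w₀x²(L-x)²(x+2L)/(120LEI) = -10·(9/2)²·(6-(9/2))²·((9/2)+2·6)/(120·6·2000) = -2673/512000 m
Load 3 — applied couple M₀=17 kN·m at a=3 m (b=L-a=3):
  y_3 = (R_Ax³/6 - M_Ax²/2 - M₀(x-a)²/2)/EI  [x>a] with R_A=17/4, M_A=17/4 = ((17/4)·(9/2)³/6 - (17/4)·(9/2)²/2 - 17·((9/2)-3)²/2)/2000 = 153/128000 m
Superposition: y = Σ y_i = -973/512000 m ≈ -0.001900 m

y(9/2) = -973/512000 m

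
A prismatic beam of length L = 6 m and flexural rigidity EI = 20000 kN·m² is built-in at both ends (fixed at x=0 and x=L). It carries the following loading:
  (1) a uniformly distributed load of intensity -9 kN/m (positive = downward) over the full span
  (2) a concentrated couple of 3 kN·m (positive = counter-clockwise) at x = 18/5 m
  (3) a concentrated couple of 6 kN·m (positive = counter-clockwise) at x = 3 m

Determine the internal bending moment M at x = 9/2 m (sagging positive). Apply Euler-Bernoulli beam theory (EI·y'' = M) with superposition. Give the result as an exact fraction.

Load 1 — uniform load w=-9 kN/m over full span:
  M_1 = wLx/2 - wL²/12 - wx²/2 = (-9)·6·(9/2)/2 - (-9)·6²/12 - (-9)·(9/2)²/2 = -27/8 kN·m
Load 2 — applied couple M₀=3 kN·m at a=18/5 m (b=L-a=12/5):
  M_2 = R_Ax - M_A - M₀  [x>a] with R_A=18/25, M_A=24/25 = (18/25)·(9/2) - (24/25) - 3 = -18/25 kN·m
Load 3 — applied couple M₀=6 kN·m at a=3 m (b=L-a=3):
  M_3 = R_Ax - M_A - M₀  [x>a] with R_A=3/2, M_A=3/2 = (3/2)·(9/2) - (3/2) - 6 = -3/4 kN·m
Superposition: M = Σ M_i = -969/200 kN·m ≈ -4.845000 kN·m

M(9/2) = -969/200 kN·m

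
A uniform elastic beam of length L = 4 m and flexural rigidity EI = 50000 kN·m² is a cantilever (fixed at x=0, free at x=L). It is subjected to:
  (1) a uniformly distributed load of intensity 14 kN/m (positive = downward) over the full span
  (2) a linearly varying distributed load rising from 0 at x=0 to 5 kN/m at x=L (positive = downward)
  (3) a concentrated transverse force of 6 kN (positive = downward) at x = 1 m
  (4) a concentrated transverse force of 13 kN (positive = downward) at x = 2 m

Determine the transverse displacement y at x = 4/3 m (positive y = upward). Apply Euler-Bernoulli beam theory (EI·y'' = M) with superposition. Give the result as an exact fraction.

Load 1 — uniform load w=14 kN/m over full span:
  y_1 = -wx²(x²-4Lx+6L²)/(24EI) = -14·(4/3)²·((4/3)²-4·4·(4/3)+6·4²)/(24·50000) = -1204/759375 m
Load 2 — triangular load w₀=5 kN/m (0→w₀ over full span):
  y_2 = (w₀Lx³/12-w₀L²x²/6-w₀x⁵/(120L))/EI = (5·4·(4/3)³/12-5·4²·(4/3)²/6-5·(4/3)⁵/(120·4))/50000 = -902/2278125 m
Load 3 — point force P=6 kN at a=1 m (b=L-a=3):
  y_3 = -Pa²(3x-a)/(6EI)  [x>a] = -6·1²·(3·(4/3)-1)/(6·50000) = -3/50000 m
Load 4 — point force P=13 kN at a=2 m (b=L-a=2):
  y_4 = -Px²(3a-x)/(6EI)  [x≤a] = -13·(4/3)²·(3·2-(4/3))/(6·50000) = -91/253125 m
Superposition: y = Σ y_i = -17503/7290000 m ≈ -0.002401 m

y(4/3) = -17503/7290000 m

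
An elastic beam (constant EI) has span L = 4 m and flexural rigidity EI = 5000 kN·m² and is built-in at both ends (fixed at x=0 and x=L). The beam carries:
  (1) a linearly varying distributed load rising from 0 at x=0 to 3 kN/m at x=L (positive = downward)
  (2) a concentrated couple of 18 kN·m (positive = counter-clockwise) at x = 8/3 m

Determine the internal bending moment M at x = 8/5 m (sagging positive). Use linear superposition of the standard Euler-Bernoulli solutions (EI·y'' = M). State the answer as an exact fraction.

Load 1 — triangular load w₀=3 kN/m (0→w₀ over full span):
  M_1 = 3w₀Lx/20 - w₀L²/30 - w₀x³/(6L) = 3·3·4·(8/5)/20 - 3·4²/30 - 3·(8/5)³/(6·4) = 96/125 kN·m
Load 2 — applied couple M₀=18 kN·m at a=8/3 m (b=L-a=4/3):
  M_2 = R_Ax - M_A  [x≤a] with R_A=6, M_A=6 = 6·(8/5) - 6 = 18/5 kN·m
Superposition: M = Σ M_i = 546/125 kN·m ≈ 4.368000 kN·m

M(8/5) = 546/125 kN·m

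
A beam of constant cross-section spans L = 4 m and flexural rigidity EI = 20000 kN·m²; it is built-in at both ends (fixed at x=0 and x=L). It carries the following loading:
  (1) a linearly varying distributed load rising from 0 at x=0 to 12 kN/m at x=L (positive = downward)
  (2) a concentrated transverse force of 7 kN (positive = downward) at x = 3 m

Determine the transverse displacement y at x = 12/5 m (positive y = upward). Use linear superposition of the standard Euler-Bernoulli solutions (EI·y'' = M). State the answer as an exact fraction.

y(12/5) = -159183/625000000 m

Load 1 — triangular load w₀=12 kN/m (0→w₀ over full span):
  y_1 = -w₀x²(L-x)²(x+2L)/(120LEI) = -12·(12/5)²·(4-(12/5))²·((12/5)+2·4)/(120·4·20000) = -1872/9765625 m
Load 2 — point force P=7 kN at a=3 m (b=L-a=1):
  y_2 = -Pb²x²(3aL-(3a+b)x)/(6L³EI)  [x≤a] = -7·1²·(12/5)²·(3·3·4-(3·3+1)·(12/5))/(6·4³·20000) = -63/1000000 m
Superposition: y = Σ y_i = -159183/625000000 m ≈ -0.000255 m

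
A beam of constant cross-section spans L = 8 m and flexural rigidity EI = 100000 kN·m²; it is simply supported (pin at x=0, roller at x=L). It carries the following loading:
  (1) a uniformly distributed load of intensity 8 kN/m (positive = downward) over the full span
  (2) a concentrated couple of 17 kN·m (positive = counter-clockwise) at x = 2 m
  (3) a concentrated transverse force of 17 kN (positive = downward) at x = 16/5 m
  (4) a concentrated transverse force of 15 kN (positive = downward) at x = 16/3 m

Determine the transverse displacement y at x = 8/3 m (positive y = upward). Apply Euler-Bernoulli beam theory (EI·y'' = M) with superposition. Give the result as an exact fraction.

Load 1 — uniform load w=8 kN/m over full span:
  y_1 = -wx(L³-2Lx²+x³)/(24EI) = -8·(8/3)·(8³-2·8·(8/3)²+(8/3)³)/(24·100000) = -2816/759375 m
Load 2 — applied couple M₀=17 kN·m at a=2 m (b=L-a=6):
  y_2 = (M₀x³/(6L)-M₀(x-a)²/2+C₁x)/EI  [x>a] with C₁=M₀(3b²-L²)/(6L)=187/12 = (17·(8/3)³/(6·8)-17·((8/3)-2)²/2+(187/12)·(8/3))/100000 = 901/2025000 m
Load 3 — point force P=17 kN at a=16/5 m (b=L-a=24/5):
  y_3 = -Pbx(L²-b²-x²)/(6LEI)  [x≤a] = -17·(24/5)·(8/3)·(8²-(24/5)²-(8/3)²)/(6·8·100000) = -16184/10546875 m
Load 4 — point force P=15 kN at a=16/3 m (b=L-a=8/3):
  y_4 = -Pbx(L²-b²-x²)/(6LEI)  [x≤a] = -15·(8/3)·(8/3)·(8²-(8/3)²-(8/3)²)/(6·8·100000) = -56/50625 m
Superposition: y = Σ y_i = -4483373/759375000 m ≈ -0.005904 m

y(8/3) = -4483373/759375000 m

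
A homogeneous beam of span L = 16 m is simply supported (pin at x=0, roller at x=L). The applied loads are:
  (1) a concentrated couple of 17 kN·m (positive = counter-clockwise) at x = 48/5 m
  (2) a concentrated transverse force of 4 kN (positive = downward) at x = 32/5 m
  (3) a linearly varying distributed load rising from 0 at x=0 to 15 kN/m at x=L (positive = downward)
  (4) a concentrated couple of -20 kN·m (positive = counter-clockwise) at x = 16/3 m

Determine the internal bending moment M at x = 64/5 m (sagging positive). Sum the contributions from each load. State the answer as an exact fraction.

Load 1 — applied couple M₀=17 kN·m at a=48/5 m (b=L-a=32/5):
  M_1 = M₀x/L - M₀  [x>a] = 17·(64/5)/16 - 17 = -17/5 kN·m
Load 2 — point force P=4 kN at a=32/5 m (b=L-a=48/5):
  M_2 = Pa(L-x)/L  [x>a] = 4·(32/5)·(16-(64/5))/16 = 128/25 kN·m
Load 3 — triangular load w₀=15 kN/m (0→w₀ over full span):
  M_3 = w₀Lx/6 - w₀x³/(6L) = 15·16·(64/5)/6 - 15·(64/5)³/(6·16) = 4608/25 kN·m
Load 4 — applied couple M₀=-20 kN·m at a=16/3 m (b=L-a=32/3):
  M_4 = M₀x/L - M₀  [x>a] = (-20)·(64/5)/16 - (-20) = 4 kN·m
Superposition: M = Σ M_i = 4751/25 kN·m ≈ 190.040000 kN·m

M(64/5) = 4751/25 kN·m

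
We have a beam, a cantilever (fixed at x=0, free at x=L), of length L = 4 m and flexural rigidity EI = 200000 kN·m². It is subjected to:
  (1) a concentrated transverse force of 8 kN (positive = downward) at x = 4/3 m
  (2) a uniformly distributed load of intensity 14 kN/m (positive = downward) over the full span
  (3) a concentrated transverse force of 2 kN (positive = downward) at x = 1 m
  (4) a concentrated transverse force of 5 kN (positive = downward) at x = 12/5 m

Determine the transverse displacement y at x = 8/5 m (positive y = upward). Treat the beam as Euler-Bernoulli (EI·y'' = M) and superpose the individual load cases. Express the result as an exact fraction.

Load 1 — point force P=8 kN at a=4/3 m (b=L-a=8/3):
  y_1 = -Pa²(3x-a)/(6EI)  [x>a] = -8·(4/3)²·(3·(8/5)-(4/3))/(6·200000) = -52/1265625 m
Load 2 — uniform load w=14 kN/m over full span:
  y_2 = -wx²(x²-4Lx+6L²)/(24EI) = -14·(8/5)²·((8/5)²-4·4·(8/5)+6·4²)/(24·200000) = -1064/1953125 m
Load 3 — point force P=2 kN at a=1 m (b=L-a=3):
  y_3 = -Pa²(3x-a)/(6EI)  [x>a] = -2·1²·(3·(8/5)-1)/(6·200000) = -19/3000000 m
Load 4 — point force P=5 kN at a=12/5 m (b=L-a=8/5):
  y_4 = -Px²(3a-x)/(6EI)  [x≤a] = -5·(8/5)²·(3·(12/5)-(8/5))/(6·200000) = -14/234375 m
Superposition: y = Σ y_i = -6600701/10125000000 m ≈ -0.000652 m

y(8/5) = -6600701/10125000000 m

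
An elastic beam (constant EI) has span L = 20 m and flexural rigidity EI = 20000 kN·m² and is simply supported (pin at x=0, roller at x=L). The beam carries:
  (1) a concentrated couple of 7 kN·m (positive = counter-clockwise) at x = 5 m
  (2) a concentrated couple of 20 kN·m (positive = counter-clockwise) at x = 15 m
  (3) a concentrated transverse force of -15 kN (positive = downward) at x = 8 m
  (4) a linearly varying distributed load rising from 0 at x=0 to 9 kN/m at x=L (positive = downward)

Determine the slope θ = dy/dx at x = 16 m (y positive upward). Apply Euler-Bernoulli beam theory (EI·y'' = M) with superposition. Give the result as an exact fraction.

Load 1 — applied couple M₀=7 kN·m at a=5 m (b=L-a=15):
  θ_1 = (M₀x²/(2L)-M₀(x-a)+C₁)/EI  [x>a] with C₁=M₀(3b²-L²)/(6L)=385/24 = (7·16²/(2·20)-7·(16-5)+(385/24))/20000 = -1939/2400000 rad
Load 2 — applied couple M₀=20 kN·m at a=15 m (b=L-a=5):
  θ_2 = (M₀x²/(2L)-M₀(x-a)+C₁)/EI  [x>a] with C₁=M₀(3b²-L²)/(6L)=-325/6 = (20·16²/(2·20)-20·(16-15)+(-325/6))/20000 = 323/120000 rad
Load 3 — point force P=-15 kN at a=8 m (b=L-a=12):
  θ_3 = -Pa(2L²-6Lx+3x²+a²)/(6LEI)  [x>a] = -(-15)·8·(2·20²-6·20·16+3·16²+8²)/(6·20·20000) = -9/625 rad
Load 4 — triangular load w₀=9 kN/m (0→w₀ over full span):
  θ_4 = -w₀(7L⁴-30L²x²+15x⁴)/(360LEI) = -9·(7·20⁴-30·20²·16²+15·16⁴)/(360·20·20000) = 757/12500 rad
Superposition: θ = Σ θ_i = 7687/160000 rad ≈ 0.048044 rad

θ(16) = 7687/160000 rad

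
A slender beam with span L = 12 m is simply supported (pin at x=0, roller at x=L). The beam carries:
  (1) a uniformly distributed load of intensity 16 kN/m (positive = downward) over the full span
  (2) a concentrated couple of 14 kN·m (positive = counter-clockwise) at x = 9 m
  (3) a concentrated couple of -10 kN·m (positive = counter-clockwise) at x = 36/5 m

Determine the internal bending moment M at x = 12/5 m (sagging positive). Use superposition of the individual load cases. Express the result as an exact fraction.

Load 1 — uniform load w=16 kN/m over full span:
  M_1 = wx(L-x)/2 = 16·(12/5)·(12-(12/5))/2 = 4608/25 kN·m
Load 2 — applied couple M₀=14 kN·m at a=9 m (b=L-a=3):
  M_2 = M₀x/L  [x≤a] = 14·(12/5)/12 = 14/5 kN·m
Load 3 — applied couple M₀=-10 kN·m at a=36/5 m (b=L-a=24/5):
  M_3 = M₀x/L  [x≤a] = (-10)·(12/5)/12 = -2 kN·m
Superposition: M = Σ M_i = 4628/25 kN·m ≈ 185.120000 kN·m

M(12/5) = 4628/25 kN·m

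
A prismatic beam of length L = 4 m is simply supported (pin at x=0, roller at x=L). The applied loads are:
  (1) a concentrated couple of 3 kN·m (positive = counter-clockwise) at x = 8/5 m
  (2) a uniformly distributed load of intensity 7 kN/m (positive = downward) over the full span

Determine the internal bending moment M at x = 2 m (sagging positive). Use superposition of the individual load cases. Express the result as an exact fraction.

M(2) = 25/2 kN·m

Load 1 — applied couple M₀=3 kN·m at a=8/5 m (b=L-a=12/5):
  M_1 = M₀x/L - M₀  [x>a] = 3·2/4 - 3 = -3/2 kN·m
Load 2 — uniform load w=7 kN/m over full span:
  M_2 = wx(L-x)/2 = 7·2·(4-2)/2 = 14 kN·m
Superposition: M = Σ M_i = 25/2 kN·m ≈ 12.500000 kN·m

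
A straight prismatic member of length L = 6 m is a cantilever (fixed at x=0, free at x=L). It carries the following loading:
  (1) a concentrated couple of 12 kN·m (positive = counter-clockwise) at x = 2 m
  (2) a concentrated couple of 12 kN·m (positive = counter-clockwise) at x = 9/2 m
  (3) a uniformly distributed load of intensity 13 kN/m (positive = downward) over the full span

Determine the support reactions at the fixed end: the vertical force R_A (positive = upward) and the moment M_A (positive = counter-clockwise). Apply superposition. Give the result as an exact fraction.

Load 1 — applied couple M₀=12 kN·m at a=2 m (b=L-a=4):
  R_A = 0 kN
  M_A = -M₀ = -12 kN·m
Load 2 — applied couple M₀=12 kN·m at a=9/2 m (b=L-a=3/2):
  R_A = 0 kN
  M_A = -M₀ = -12 kN·m
Load 3 — uniform load w=13 kN/m over full span:
  R_A = wL = 13·6 = 78 kN
  M_A = wL²/2 = 13·6²/2 = 234 kN·m
Superposition: R_A = 78 kN, M_A = 210 kN·m

R_A = 78 kN, M_A = 210 kN·m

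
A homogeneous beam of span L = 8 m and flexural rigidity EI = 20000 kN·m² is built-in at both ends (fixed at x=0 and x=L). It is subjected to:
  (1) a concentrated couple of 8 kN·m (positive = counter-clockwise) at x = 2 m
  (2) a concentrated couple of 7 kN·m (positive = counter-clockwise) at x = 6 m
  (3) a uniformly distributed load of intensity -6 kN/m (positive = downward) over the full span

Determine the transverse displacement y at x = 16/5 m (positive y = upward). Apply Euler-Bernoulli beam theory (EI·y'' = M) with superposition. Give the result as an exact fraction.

Load 1 — applied couple M₀=8 kN·m at a=2 m (b=L-a=6):
  y_1 = (R_Ax³/6 - M_Ax²/2 - M₀(x-a)²/2)/EI  [x>a] with R_A=9/8, M_A=-3/2 = ((9/8)·(16/5)³/6 - (-3/2)·(16/5)²/2 - 8·((16/5)-2)²/2)/20000 = 63/156250 m
Load 2 — applied couple M₀=7 kN·m at a=6 m (b=L-a=2):
  y_2 = (R_Ax³/6 - M_Ax²/2)/EI  [x≤a] with R_A=63/64, M_A=35/16 = ((63/64)·(16/5)³/6 - (35/16)·(16/5)²/2)/20000 = -91/312500 m
Load 3 — uniform load w=-6 kN/m over full span:
  y_3 = -wx²(L-x)²/(24EI) = -(-6)·(16/5)²·(8-(16/5))²/(24·20000) = 1152/390625 m
Superposition: y = Σ y_i = 4783/1562500 m ≈ 0.003061 m

y(16/5) = 4783/1562500 m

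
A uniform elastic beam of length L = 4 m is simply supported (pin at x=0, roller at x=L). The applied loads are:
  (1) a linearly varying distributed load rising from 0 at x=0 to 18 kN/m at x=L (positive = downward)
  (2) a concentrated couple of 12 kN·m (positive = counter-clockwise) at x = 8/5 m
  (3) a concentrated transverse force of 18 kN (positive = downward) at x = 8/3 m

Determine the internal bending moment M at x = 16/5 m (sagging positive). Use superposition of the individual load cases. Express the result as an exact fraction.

M(16/5) = 2628/125 kN·m

Load 1 — triangular load w₀=18 kN/m (0→w₀ over full span):
  M_1 = w₀Lx/6 - w₀x³/(6L) = 18·4·(16/5)/6 - 18·(16/5)³/(6·4) = 1728/125 kN·m
Load 2 — applied couple M₀=12 kN·m at a=8/5 m (b=L-a=12/5):
  M_2 = M₀x/L - M₀  [x>a] = 12·(16/5)/4 - 12 = -12/5 kN·m
Load 3 — point force P=18 kN at a=8/3 m (b=L-a=4/3):
  M_3 = Pa(L-x)/L  [x>a] = 18·(8/3)·(4-(16/5))/4 = 48/5 kN·m
Superposition: M = Σ M_i = 2628/125 kN·m ≈ 21.024000 kN·m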